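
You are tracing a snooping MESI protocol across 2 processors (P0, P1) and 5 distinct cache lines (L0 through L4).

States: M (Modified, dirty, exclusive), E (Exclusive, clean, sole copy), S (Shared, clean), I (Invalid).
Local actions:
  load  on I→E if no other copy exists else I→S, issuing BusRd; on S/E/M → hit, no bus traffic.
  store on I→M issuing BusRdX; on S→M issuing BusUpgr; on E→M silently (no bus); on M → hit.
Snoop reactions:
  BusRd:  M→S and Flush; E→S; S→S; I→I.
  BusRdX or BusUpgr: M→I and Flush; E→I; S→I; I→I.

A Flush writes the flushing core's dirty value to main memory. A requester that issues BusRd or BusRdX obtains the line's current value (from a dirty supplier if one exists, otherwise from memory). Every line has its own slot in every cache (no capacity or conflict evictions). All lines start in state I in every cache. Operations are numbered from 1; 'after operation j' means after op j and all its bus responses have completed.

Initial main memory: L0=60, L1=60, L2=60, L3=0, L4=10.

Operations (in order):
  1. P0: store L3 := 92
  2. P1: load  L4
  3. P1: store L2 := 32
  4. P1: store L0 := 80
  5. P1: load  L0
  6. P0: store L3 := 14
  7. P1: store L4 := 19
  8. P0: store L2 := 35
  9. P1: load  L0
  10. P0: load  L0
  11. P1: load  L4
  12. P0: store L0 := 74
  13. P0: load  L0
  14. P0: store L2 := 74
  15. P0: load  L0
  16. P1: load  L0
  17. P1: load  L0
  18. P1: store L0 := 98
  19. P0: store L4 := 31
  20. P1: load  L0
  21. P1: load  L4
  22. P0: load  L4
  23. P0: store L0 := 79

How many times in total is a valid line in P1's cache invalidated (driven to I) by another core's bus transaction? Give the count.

  op1 P0: store L3 := 92 → M/I on L3; bus BusRdX; mem=0
  op2 P1: load  L4 → I/E on L4; bus BusRd; mem=10
  op3 P1: store L2 := 32 → I/M on L2; bus BusRdX; mem=60
  op4 P1: store L0 := 80 → I/M on L0; bus BusRdX; mem=60
  op5 P1: load  L0 → I/M on L0; bus (none); mem=60
  op6 P0: store L3 := 14 → M/I on L3; bus (none); mem=0
  op7 P1: store L4 := 19 → I/M on L4; bus (none); mem=10
  op8 P0: store L2 := 35 → M/I on L2; bus BusRdX Flush; mem=32
  op9 P1: load  L0 → I/M on L0; bus (none); mem=60
  op10 P0: load  L0 → S/S on L0; bus BusRd Flush; mem=80
  op11 P1: load  L4 → I/M on L4; bus (none); mem=10
  op12 P0: store L0 := 74 → M/I on L0; bus BusUpgr; mem=80
  op13 P0: load  L0 → M/I on L0; bus (none); mem=80
  op14 P0: store L2 := 74 → M/I on L2; bus (none); mem=32
  op15 P0: load  L0 → M/I on L0; bus (none); mem=80
  op16 P1: load  L0 → S/S on L0; bus BusRd Flush; mem=74
  op17 P1: load  L0 → S/S on L0; bus (none); mem=74
  op18 P1: store L0 := 98 → I/M on L0; bus BusUpgr; mem=74
  op19 P0: store L4 := 31 → M/I on L4; bus BusRdX Flush; mem=19
  op20 P1: load  L0 → I/M on L0; bus (none); mem=74
  op21 P1: load  L4 → S/S on L4; bus BusRd Flush; mem=31
  op22 P0: load  L4 → S/S on L4; bus (none); mem=31
  op23 P0: store L0 := 79 → M/I on L0; bus BusRdX Flush; mem=98

invalidations = 4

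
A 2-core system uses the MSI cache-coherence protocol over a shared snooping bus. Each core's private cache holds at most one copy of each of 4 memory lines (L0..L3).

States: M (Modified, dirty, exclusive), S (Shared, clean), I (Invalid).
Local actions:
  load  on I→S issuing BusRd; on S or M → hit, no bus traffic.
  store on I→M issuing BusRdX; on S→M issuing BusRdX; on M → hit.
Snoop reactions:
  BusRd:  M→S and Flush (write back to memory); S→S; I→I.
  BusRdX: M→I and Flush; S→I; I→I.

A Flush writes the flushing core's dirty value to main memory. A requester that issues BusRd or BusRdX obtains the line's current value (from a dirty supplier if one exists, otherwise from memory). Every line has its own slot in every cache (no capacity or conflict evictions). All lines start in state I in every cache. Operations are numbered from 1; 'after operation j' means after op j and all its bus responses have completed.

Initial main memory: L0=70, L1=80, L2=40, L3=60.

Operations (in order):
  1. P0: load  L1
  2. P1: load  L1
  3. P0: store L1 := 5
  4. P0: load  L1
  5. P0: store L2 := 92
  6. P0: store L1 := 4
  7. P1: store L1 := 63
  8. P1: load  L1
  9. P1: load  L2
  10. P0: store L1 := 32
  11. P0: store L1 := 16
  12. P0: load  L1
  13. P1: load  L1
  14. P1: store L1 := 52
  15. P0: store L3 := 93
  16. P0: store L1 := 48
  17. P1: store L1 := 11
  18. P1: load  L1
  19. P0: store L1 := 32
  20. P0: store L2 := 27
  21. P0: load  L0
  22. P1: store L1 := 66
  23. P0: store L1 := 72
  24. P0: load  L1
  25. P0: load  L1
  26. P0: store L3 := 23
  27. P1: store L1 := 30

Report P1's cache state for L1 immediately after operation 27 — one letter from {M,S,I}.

  op1 P0: load  L1 → S/I on L1; bus BusRd; mem=80
  op2 P1: load  L1 → S/S on L1; bus BusRd; mem=80
  op3 P0: store L1 := 5 → M/I on L1; bus BusRdX; mem=80
  op4 P0: load  L1 → M/I on L1; bus (none); mem=80
  op5 P0: store L2 := 92 → M/I on L2; bus BusRdX; mem=40
  op6 P0: store L1 := 4 → M/I on L1; bus (none); mem=80
  op7 P1: store L1 := 63 → I/M on L1; bus BusRdX Flush; mem=4
  op8 P1: load  L1 → I/M on L1; bus (none); mem=4
  op9 P1: load  L2 → S/S on L2; bus BusRd Flush; mem=92
  op10 P0: store L1 := 32 → M/I on L1; bus BusRdX Flush; mem=63
  op11 P0: store L1 := 16 → M/I on L1; bus (none); mem=63
  op12 P0: load  L1 → M/I on L1; bus (none); mem=63
  op13 P1: load  L1 → S/S on L1; bus BusRd Flush; mem=16
  op14 P1: store L1 := 52 → I/M on L1; bus BusRdX; mem=16
  op15 P0: store L3 := 93 → M/I on L3; bus BusRdX; mem=60
  op16 P0: store L1 := 48 → M/I on L1; bus BusRdX Flush; mem=52
  op17 P1: store L1 := 11 → I/M on L1; bus BusRdX Flush; mem=48
  op18 P1: load  L1 → I/M on L1; bus (none); mem=48
  op19 P0: store L1 := 32 → M/I on L1; bus BusRdX Flush; mem=11
  op20 P0: store L2 := 27 → M/I on L2; bus BusRdX; mem=92
  op21 P0: load  L0 → S/I on L0; bus BusRd; mem=70
  op22 P1: store L1 := 66 → I/M on L1; bus BusRdX Flush; mem=32
  op23 P0: store L1 := 72 → M/I on L1; bus BusRdX Flush; mem=66
  op24 P0: load  L1 → M/I on L1; bus (none); mem=66
  op25 P0: load  L1 → M/I on L1; bus (none); mem=66
  op26 P0: store L3 := 23 → M/I on L3; bus (none); mem=60
  op27 P1: store L1 := 30 → I/M on L1; bus BusRdX Flush; mem=72

state = M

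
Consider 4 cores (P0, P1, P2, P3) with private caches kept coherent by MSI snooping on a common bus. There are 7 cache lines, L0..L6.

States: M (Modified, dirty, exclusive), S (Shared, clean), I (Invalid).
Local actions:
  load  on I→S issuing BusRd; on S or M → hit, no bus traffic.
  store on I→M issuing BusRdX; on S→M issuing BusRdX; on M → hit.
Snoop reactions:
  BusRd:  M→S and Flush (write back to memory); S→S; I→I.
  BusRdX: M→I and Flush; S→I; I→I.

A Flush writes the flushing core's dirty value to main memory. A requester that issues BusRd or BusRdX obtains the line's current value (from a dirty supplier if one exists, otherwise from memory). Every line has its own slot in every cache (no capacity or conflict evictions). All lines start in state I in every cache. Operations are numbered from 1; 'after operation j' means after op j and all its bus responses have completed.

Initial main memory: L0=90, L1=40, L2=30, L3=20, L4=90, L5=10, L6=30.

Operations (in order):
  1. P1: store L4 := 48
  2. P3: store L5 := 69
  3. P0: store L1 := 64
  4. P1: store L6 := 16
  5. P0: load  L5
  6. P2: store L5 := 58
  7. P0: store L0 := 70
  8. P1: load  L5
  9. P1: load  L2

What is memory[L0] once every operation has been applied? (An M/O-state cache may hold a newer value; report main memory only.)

  op1 P1: store L4 := 48 → I/M/I/I on L4; bus BusRdX; mem=90
  op2 P3: store L5 := 69 → I/I/I/M on L5; bus BusRdX; mem=10
  op3 P0: store L1 := 64 → M/I/I/I on L1; bus BusRdX; mem=40
  op4 P1: store L6 := 16 → I/M/I/I on L6; bus BusRdX; mem=30
  op5 P0: load  L5 → S/I/I/S on L5; bus BusRd Flush; mem=69
  op6 P2: store L5 := 58 → I/I/M/I on L5; bus BusRdX; mem=69
  op7 P0: store L0 := 70 → M/I/I/I on L0; bus BusRdX; mem=90
  op8 P1: load  L5 → I/S/S/I on L5; bus BusRd Flush; mem=58
  op9 P1: load  L2 → I/S/I/I on L2; bus BusRd; mem=30

memory[L0] = 90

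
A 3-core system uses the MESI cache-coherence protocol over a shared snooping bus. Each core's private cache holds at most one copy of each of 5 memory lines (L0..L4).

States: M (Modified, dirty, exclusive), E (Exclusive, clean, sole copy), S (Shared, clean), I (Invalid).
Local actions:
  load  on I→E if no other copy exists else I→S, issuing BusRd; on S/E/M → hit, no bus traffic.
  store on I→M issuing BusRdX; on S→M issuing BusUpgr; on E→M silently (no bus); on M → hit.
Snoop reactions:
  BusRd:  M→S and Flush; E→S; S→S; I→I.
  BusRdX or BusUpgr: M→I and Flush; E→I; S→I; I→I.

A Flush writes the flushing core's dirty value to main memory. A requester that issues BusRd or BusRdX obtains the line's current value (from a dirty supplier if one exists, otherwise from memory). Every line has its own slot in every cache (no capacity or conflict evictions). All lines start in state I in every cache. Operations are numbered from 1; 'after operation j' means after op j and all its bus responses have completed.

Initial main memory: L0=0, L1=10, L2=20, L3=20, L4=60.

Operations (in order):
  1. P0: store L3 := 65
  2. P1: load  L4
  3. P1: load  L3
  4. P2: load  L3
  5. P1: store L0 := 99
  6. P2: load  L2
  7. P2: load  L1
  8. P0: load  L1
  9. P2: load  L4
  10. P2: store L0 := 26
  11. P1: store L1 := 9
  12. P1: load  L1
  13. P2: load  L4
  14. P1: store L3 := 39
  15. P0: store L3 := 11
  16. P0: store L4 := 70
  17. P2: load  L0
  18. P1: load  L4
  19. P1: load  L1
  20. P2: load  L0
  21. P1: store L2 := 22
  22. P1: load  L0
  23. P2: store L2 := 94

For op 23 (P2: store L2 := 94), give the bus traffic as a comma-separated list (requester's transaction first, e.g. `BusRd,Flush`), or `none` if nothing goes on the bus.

bus = BusRdX,Flush

step 1: P0: store L3 := 65  ⟶  MII  (L3)  txn=BusRdX  M[L3]=20
step 2: P1: load  L4  ⟶  IEI  (L4)  txn=BusRd  M[L4]=60
step 3: P1: load  L3  ⟶  SSI  (L3)  txn=BusRd+Flush  M[L3]=65
step 4: P2: load  L3  ⟶  SSS  (L3)  txn=BusRd  M[L3]=65
step 5: P1: store L0 := 99  ⟶  IMI  (L0)  txn=BusRdX  M[L0]=0
step 6: P2: load  L2  ⟶  IIE  (L2)  txn=BusRd  M[L2]=20
step 7: P2: load  L1  ⟶  IIE  (L1)  txn=BusRd  M[L1]=10
step 8: P0: load  L1  ⟶  SIS  (L1)  txn=BusRd  M[L1]=10
step 9: P2: load  L4  ⟶  ISS  (L4)  txn=BusRd  M[L4]=60
step 10: P2: store L0 := 26  ⟶  IIM  (L0)  txn=BusRdX+Flush  M[L0]=99
step 11: P1: store L1 := 9  ⟶  IMI  (L1)  txn=BusRdX  M[L1]=10
step 12: P1: load  L1  ⟶  IMI  (L1)  txn=∅  M[L1]=10
step 13: P2: load  L4  ⟶  ISS  (L4)  txn=∅  M[L4]=60
step 14: P1: store L3 := 39  ⟶  IMI  (L3)  txn=BusUpgr  M[L3]=65
step 15: P0: store L3 := 11  ⟶  MII  (L3)  txn=BusRdX+Flush  M[L3]=39
step 16: P0: store L4 := 70  ⟶  MII  (L4)  txn=BusRdX  M[L4]=60
step 17: P2: load  L0  ⟶  IIM  (L0)  txn=∅  M[L0]=99
step 18: P1: load  L4  ⟶  SSI  (L4)  txn=BusRd+Flush  M[L4]=70
step 19: P1: load  L1  ⟶  IMI  (L1)  txn=∅  M[L1]=10
step 20: P2: load  L0  ⟶  IIM  (L0)  txn=∅  M[L0]=99
step 21: P1: store L2 := 22  ⟶  IMI  (L2)  txn=BusRdX  M[L2]=20
step 22: P1: load  L0  ⟶  ISS  (L0)  txn=BusRd+Flush  M[L0]=26
step 23: P2: store L2 := 94  ⟶  IIM  (L2)  txn=BusRdX+Flush  M[L2]=22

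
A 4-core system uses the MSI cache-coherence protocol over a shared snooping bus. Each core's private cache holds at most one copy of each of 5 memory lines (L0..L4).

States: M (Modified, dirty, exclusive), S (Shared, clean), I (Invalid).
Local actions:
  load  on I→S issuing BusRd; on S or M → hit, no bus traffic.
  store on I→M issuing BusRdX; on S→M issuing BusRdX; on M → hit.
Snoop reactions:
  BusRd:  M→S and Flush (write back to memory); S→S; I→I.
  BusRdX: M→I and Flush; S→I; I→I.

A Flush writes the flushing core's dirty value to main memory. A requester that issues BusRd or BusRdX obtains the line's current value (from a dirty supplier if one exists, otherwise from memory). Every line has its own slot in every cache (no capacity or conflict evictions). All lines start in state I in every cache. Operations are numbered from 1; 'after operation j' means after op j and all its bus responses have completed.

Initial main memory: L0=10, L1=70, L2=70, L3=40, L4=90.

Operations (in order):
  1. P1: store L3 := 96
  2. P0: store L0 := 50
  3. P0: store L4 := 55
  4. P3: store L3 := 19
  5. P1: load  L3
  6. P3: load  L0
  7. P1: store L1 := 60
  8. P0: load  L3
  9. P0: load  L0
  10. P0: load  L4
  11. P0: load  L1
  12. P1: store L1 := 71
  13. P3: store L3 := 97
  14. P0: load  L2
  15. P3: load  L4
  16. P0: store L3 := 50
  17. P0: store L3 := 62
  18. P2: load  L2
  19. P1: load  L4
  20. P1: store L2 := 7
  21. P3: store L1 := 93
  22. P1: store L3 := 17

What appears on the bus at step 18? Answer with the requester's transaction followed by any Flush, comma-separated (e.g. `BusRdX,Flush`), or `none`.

bus = BusRd

  op1 P1: store L3 := 96 → I/M/I/I on L3; bus BusRdX; mem=40
  op2 P0: store L0 := 50 → M/I/I/I on L0; bus BusRdX; mem=10
  op3 P0: store L4 := 55 → M/I/I/I on L4; bus BusRdX; mem=90
  op4 P3: store L3 := 19 → I/I/I/M on L3; bus BusRdX Flush; mem=96
  op5 P1: load  L3 → I/S/I/S on L3; bus BusRd Flush; mem=19
  op6 P3: load  L0 → S/I/I/S on L0; bus BusRd Flush; mem=50
  op7 P1: store L1 := 60 → I/M/I/I on L1; bus BusRdX; mem=70
  op8 P0: load  L3 → S/S/I/S on L3; bus BusRd; mem=19
  op9 P0: load  L0 → S/I/I/S on L0; bus (none); mem=50
  op10 P0: load  L4 → M/I/I/I on L4; bus (none); mem=90
  op11 P0: load  L1 → S/S/I/I on L1; bus BusRd Flush; mem=60
  op12 P1: store L1 := 71 → I/M/I/I on L1; bus BusRdX; mem=60
  op13 P3: store L3 := 97 → I/I/I/M on L3; bus BusRdX; mem=19
  op14 P0: load  L2 → S/I/I/I on L2; bus BusRd; mem=70
  op15 P3: load  L4 → S/I/I/S on L4; bus BusRd Flush; mem=55
  op16 P0: store L3 := 50 → M/I/I/I on L3; bus BusRdX Flush; mem=97
  op17 P0: store L3 := 62 → M/I/I/I on L3; bus (none); mem=97
  op18 P2: load  L2 → S/I/S/I on L2; bus BusRd; mem=70
  op19 P1: load  L4 → S/S/I/S on L4; bus BusRd; mem=55
  op20 P1: store L2 := 7 → I/M/I/I on L2; bus BusRdX; mem=70
  op21 P3: store L1 := 93 → I/I/I/M on L1; bus BusRdX Flush; mem=71
  op22 P1: store L3 := 17 → I/M/I/I on L3; bus BusRdX Flush; mem=62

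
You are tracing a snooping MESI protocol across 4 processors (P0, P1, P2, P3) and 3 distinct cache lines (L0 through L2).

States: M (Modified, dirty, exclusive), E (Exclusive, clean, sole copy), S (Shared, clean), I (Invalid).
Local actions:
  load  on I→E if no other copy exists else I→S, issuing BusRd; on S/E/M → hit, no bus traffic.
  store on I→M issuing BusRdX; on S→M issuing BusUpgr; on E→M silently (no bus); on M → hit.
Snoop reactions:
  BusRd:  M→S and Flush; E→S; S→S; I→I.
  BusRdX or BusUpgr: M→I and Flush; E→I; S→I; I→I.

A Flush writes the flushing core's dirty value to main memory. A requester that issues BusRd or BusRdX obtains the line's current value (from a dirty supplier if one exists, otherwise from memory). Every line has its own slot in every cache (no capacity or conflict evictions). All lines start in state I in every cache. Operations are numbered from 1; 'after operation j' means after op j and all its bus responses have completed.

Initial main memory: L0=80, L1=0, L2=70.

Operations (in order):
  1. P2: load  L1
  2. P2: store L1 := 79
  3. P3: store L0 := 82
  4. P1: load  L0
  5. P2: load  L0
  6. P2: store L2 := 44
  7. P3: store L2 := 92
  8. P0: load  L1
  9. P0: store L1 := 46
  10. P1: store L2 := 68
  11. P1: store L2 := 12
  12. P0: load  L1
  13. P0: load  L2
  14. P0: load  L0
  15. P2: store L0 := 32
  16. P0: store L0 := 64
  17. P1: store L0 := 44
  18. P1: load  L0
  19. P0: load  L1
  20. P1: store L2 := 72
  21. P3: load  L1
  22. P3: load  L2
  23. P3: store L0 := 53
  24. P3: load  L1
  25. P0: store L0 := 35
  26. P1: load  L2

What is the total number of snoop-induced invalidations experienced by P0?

invalidations = 3

step 1: P2: load  L1  ⟶  IIEI  (L1)  txn=BusRd  M[L1]=0
step 2: P2: store L1 := 79  ⟶  IIMI  (L1)  txn=∅  M[L1]=0
step 3: P3: store L0 := 82  ⟶  IIIM  (L0)  txn=BusRdX  M[L0]=80
step 4: P1: load  L0  ⟶  ISIS  (L0)  txn=BusRd+Flush  M[L0]=82
step 5: P2: load  L0  ⟶  ISSS  (L0)  txn=BusRd  M[L0]=82
step 6: P2: store L2 := 44  ⟶  IIMI  (L2)  txn=BusRdX  M[L2]=70
step 7: P3: store L2 := 92  ⟶  IIIM  (L2)  txn=BusRdX+Flush  M[L2]=44
step 8: P0: load  L1  ⟶  SISI  (L1)  txn=BusRd+Flush  M[L1]=79
step 9: P0: store L1 := 46  ⟶  MIII  (L1)  txn=BusUpgr  M[L1]=79
step 10: P1: store L2 := 68  ⟶  IMII  (L2)  txn=BusRdX+Flush  M[L2]=92
step 11: P1: store L2 := 12  ⟶  IMII  (L2)  txn=∅  M[L2]=92
step 12: P0: load  L1  ⟶  MIII  (L1)  txn=∅  M[L1]=79
step 13: P0: load  L2  ⟶  SSII  (L2)  txn=BusRd+Flush  M[L2]=12
step 14: P0: load  L0  ⟶  SSSS  (L0)  txn=BusRd  M[L0]=82
step 15: P2: store L0 := 32  ⟶  IIMI  (L0)  txn=BusUpgr  M[L0]=82
step 16: P0: store L0 := 64  ⟶  MIII  (L0)  txn=BusRdX+Flush  M[L0]=32
step 17: P1: store L0 := 44  ⟶  IMII  (L0)  txn=BusRdX+Flush  M[L0]=64
step 18: P1: load  L0  ⟶  IMII  (L0)  txn=∅  M[L0]=64
step 19: P0: load  L1  ⟶  MIII  (L1)  txn=∅  M[L1]=79
step 20: P1: store L2 := 72  ⟶  IMII  (L2)  txn=BusUpgr  M[L2]=12
step 21: P3: load  L1  ⟶  SIIS  (L1)  txn=BusRd+Flush  M[L1]=46
step 22: P3: load  L2  ⟶  ISIS  (L2)  txn=BusRd+Flush  M[L2]=72
step 23: P3: store L0 := 53  ⟶  IIIM  (L0)  txn=BusRdX+Flush  M[L0]=44
step 24: P3: load  L1  ⟶  SIIS  (L1)  txn=∅  M[L1]=46
step 25: P0: store L0 := 35  ⟶  MIII  (L0)  txn=BusRdX+Flush  M[L0]=53
step 26: P1: load  L2  ⟶  ISIS  (L2)  txn=∅  M[L2]=72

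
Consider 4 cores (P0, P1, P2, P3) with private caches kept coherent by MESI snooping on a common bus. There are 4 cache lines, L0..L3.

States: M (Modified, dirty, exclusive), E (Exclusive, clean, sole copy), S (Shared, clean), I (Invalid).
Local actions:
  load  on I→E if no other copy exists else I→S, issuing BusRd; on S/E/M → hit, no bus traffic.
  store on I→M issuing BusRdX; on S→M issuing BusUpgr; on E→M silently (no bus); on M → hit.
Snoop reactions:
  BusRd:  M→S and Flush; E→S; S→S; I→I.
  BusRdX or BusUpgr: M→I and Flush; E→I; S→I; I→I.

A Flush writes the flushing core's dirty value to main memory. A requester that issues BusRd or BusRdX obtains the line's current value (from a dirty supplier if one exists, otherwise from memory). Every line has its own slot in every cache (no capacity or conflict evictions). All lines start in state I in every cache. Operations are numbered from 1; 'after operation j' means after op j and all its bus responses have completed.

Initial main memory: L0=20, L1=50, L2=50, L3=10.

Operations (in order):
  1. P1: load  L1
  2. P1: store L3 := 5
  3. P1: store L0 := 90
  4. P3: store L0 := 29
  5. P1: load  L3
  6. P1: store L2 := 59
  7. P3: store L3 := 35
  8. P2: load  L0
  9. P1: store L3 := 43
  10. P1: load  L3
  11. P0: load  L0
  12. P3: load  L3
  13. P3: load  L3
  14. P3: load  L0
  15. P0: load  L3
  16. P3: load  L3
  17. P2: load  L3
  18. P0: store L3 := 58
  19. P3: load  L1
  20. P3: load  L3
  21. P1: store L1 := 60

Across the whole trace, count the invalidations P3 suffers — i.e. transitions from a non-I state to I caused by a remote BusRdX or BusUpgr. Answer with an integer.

invalidations = 3

step 1: P1: load  L1  ⟶  IEII  (L1)  txn=BusRd  M[L1]=50
step 2: P1: store L3 := 5  ⟶  IMII  (L3)  txn=BusRdX  M[L3]=10
step 3: P1: store L0 := 90  ⟶  IMII  (L0)  txn=BusRdX  M[L0]=20
step 4: P3: store L0 := 29  ⟶  IIIM  (L0)  txn=BusRdX+Flush  M[L0]=90
step 5: P1: load  L3  ⟶  IMII  (L3)  txn=∅  M[L3]=10
step 6: P1: store L2 := 59  ⟶  IMII  (L2)  txn=BusRdX  M[L2]=50
step 7: P3: store L3 := 35  ⟶  IIIM  (L3)  txn=BusRdX+Flush  M[L3]=5
step 8: P2: load  L0  ⟶  IISS  (L0)  txn=BusRd+Flush  M[L0]=29
step 9: P1: store L3 := 43  ⟶  IMII  (L3)  txn=BusRdX+Flush  M[L3]=35
step 10: P1: load  L3  ⟶  IMII  (L3)  txn=∅  M[L3]=35
step 11: P0: load  L0  ⟶  SISS  (L0)  txn=BusRd  M[L0]=29
step 12: P3: load  L3  ⟶  ISIS  (L3)  txn=BusRd+Flush  M[L3]=43
step 13: P3: load  L3  ⟶  ISIS  (L3)  txn=∅  M[L3]=43
step 14: P3: load  L0  ⟶  SISS  (L0)  txn=∅  M[L0]=29
step 15: P0: load  L3  ⟶  SSIS  (L3)  txn=BusRd  M[L3]=43
step 16: P3: load  L3  ⟶  SSIS  (L3)  txn=∅  M[L3]=43
step 17: P2: load  L3  ⟶  SSSS  (L3)  txn=BusRd  M[L3]=43
step 18: P0: store L3 := 58  ⟶  MIII  (L3)  txn=BusUpgr  M[L3]=43
step 19: P3: load  L1  ⟶  ISIS  (L1)  txn=BusRd  M[L1]=50
step 20: P3: load  L3  ⟶  SIIS  (L3)  txn=BusRd+Flush  M[L3]=58
step 21: P1: store L1 := 60  ⟶  IMII  (L1)  txn=BusUpgr  M[L1]=50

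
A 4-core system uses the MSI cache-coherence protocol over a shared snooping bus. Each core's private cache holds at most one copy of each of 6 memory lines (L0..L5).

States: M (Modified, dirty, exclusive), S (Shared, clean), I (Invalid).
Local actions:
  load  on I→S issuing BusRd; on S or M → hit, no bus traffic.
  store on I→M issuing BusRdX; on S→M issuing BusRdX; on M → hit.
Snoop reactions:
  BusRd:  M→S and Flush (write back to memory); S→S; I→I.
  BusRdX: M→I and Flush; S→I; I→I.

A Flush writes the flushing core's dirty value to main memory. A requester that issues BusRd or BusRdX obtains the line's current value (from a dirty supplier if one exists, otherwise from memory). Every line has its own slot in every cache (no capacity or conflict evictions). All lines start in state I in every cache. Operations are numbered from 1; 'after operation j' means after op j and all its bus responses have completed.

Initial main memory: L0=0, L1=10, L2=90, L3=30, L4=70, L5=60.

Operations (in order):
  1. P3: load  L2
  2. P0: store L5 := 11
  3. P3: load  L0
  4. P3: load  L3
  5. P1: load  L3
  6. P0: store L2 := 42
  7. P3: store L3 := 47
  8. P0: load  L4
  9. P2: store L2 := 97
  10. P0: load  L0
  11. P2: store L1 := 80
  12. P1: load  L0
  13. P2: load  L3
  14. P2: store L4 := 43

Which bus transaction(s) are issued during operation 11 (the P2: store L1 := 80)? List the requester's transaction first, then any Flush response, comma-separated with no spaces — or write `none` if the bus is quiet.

[1] P3: load  L2 | P0:I, P1:I, P2:I, P3:S(90) | bus: BusRd
[2] P0: store L5 := 11 | P0:M(11), P1:I, P2:I, P3:I | bus: BusRdX
[3] P3: load  L0 | P0:I, P1:I, P2:I, P3:S(0) | bus: BusRd
[4] P3: load  L3 | P0:I, P1:I, P2:I, P3:S(30) | bus: BusRd
[5] P1: load  L3 | P0:I, P1:S(30), P2:I, P3:S(30) | bus: BusRd
[6] P0: store L2 := 42 | P0:M(42), P1:I, P2:I, P3:I | bus: BusRdX
[7] P3: store L3 := 47 | P0:I, P1:I, P2:I, P3:M(47) | bus: BusRdX
[8] P0: load  L4 | P0:S(70), P1:I, P2:I, P3:I | bus: BusRd
[9] P2: store L2 := 97 | P0:I, P1:I, P2:M(97), P3:I | bus: BusRdX,Flush
[10] P0: load  L0 | P0:S(0), P1:I, P2:I, P3:S(0) | bus: BusRd
[11] P2: store L1 := 80 | P0:I, P1:I, P2:M(80), P3:I | bus: BusRdX
[12] P1: load  L0 | P0:S(0), P1:S(0), P2:I, P3:S(0) | bus: BusRd
[13] P2: load  L3 | P0:I, P1:I, P2:S(47), P3:S(47) | bus: BusRd,Flush
[14] P2: store L4 := 43 | P0:I, P1:I, P2:M(43), P3:I | bus: BusRdX

bus = BusRdX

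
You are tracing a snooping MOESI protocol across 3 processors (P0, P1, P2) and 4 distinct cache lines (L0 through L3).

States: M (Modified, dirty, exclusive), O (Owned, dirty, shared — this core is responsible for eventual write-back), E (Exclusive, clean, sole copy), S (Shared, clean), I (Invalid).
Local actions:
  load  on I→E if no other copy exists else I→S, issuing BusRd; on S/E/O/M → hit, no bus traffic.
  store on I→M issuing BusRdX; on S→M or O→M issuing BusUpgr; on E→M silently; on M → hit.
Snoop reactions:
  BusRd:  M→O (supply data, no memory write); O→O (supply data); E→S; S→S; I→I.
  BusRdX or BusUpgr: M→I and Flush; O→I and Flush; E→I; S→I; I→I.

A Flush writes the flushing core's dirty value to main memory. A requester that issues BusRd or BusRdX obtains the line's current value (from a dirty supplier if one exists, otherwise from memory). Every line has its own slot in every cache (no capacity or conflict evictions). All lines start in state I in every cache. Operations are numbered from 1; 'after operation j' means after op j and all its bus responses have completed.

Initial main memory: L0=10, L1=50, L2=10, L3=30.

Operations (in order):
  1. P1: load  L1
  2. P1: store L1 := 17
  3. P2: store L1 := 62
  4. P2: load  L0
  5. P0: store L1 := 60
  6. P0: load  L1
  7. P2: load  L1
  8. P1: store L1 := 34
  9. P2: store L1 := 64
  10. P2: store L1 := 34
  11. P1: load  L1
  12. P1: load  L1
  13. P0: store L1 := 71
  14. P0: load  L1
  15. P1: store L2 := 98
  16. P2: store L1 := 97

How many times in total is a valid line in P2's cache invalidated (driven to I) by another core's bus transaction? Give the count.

invalidations = 3

  op1 P1: load  L1 → I/E/I on L1; bus BusRd; mem=50
  op2 P1: store L1 := 17 → I/M/I on L1; bus (none); mem=50
  op3 P2: store L1 := 62 → I/I/M on L1; bus BusRdX Flush; mem=17
  op4 P2: load  L0 → I/I/E on L0; bus BusRd; mem=10
  op5 P0: store L1 := 60 → M/I/I on L1; bus BusRdX Flush; mem=62
  op6 P0: load  L1 → M/I/I on L1; bus (none); mem=62
  op7 P2: load  L1 → O/I/S on L1; bus BusRd; mem=62
  op8 P1: store L1 := 34 → I/M/I on L1; bus BusRdX Flush; mem=60
  op9 P2: store L1 := 64 → I/I/M on L1; bus BusRdX Flush; mem=34
  op10 P2: store L1 := 34 → I/I/M on L1; bus (none); mem=34
  op11 P1: load  L1 → I/S/O on L1; bus BusRd; mem=34
  op12 P1: load  L1 → I/S/O on L1; bus (none); mem=34
  op13 P0: store L1 := 71 → M/I/I on L1; bus BusRdX Flush; mem=34
  op14 P0: load  L1 → M/I/I on L1; bus (none); mem=34
  op15 P1: store L2 := 98 → I/M/I on L2; bus BusRdX; mem=10
  op16 P2: store L1 := 97 → I/I/M on L1; bus BusRdX Flush; mem=71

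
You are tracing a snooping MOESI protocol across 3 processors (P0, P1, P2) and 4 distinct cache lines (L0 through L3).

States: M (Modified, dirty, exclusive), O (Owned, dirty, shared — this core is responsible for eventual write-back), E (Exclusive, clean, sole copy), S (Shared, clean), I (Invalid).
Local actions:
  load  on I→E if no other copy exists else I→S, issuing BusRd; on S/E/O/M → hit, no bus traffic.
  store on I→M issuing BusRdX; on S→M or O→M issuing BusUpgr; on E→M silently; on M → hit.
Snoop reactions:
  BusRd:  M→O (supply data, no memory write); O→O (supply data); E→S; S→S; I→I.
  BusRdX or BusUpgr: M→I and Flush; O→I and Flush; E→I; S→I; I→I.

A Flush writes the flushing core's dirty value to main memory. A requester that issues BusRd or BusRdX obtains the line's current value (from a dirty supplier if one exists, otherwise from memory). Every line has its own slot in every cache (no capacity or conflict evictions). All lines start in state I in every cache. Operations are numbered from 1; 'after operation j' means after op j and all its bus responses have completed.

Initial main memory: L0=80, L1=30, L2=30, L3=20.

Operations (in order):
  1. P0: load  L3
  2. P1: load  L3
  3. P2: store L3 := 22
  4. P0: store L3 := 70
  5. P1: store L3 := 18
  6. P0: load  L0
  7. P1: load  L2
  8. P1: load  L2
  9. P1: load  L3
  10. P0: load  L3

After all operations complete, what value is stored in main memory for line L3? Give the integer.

memory[L3] = 70

1. P0: load  L3  bus=[BusRd]  L3: P0=E P1=I P2=I  mem[L3]=20
2. P1: load  L3  bus=[BusRd]  L3: P0=S P1=S P2=I  mem[L3]=20
3. P2: store L3 := 22  bus=[BusRdX]  L3: P0=I P1=I P2=M  mem[L3]=20
4. P0: store L3 := 70  bus=[BusRdX,Flush]  L3: P0=M P1=I P2=I  mem[L3]=22
5. P1: store L3 := 18  bus=[BusRdX,Flush]  L3: P0=I P1=M P2=I  mem[L3]=70
6. P0: load  L0  bus=[BusRd]  L0: P0=E P1=I P2=I  mem[L0]=80
7. P1: load  L2  bus=[BusRd]  L2: P0=I P1=E P2=I  mem[L2]=30
8. P1: load  L2  bus=[-]  L2: P0=I P1=E P2=I  mem[L2]=30
9. P1: load  L3  bus=[-]  L3: P0=I P1=M P2=I  mem[L3]=70
10. P0: load  L3  bus=[BusRd]  L3: P0=S P1=O P2=I  mem[L3]=70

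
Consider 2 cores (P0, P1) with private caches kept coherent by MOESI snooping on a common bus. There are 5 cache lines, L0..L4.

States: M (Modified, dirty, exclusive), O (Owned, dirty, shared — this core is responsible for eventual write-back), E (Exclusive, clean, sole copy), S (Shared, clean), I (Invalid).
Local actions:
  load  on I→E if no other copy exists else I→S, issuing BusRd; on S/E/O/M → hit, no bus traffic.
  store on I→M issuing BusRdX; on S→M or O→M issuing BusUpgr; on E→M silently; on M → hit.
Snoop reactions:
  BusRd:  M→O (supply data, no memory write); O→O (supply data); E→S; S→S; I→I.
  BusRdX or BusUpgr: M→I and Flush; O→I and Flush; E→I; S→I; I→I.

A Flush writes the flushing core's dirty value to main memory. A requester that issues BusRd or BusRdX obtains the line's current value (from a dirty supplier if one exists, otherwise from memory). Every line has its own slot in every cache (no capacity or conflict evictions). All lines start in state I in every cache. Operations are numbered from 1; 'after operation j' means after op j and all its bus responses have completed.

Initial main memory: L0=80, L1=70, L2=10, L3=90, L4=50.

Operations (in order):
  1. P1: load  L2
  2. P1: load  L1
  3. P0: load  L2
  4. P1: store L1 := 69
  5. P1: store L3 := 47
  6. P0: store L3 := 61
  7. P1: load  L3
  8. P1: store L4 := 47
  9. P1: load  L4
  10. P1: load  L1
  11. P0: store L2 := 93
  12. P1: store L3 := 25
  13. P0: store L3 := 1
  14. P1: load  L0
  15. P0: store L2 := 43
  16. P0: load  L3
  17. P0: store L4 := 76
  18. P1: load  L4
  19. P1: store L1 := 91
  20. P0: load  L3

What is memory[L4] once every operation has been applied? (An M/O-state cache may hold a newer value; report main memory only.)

step 1: P1: load  L2  ⟶  IE  (L2)  txn=BusRd  M[L2]=10
step 2: P1: load  L1  ⟶  IE  (L1)  txn=BusRd  M[L1]=70
step 3: P0: load  L2  ⟶  SS  (L2)  txn=BusRd  M[L2]=10
step 4: P1: store L1 := 69  ⟶  IM  (L1)  txn=∅  M[L1]=70
step 5: P1: store L3 := 47  ⟶  IM  (L3)  txn=BusRdX  M[L3]=90
step 6: P0: store L3 := 61  ⟶  MI  (L3)  txn=BusRdX+Flush  M[L3]=47
step 7: P1: load  L3  ⟶  OS  (L3)  txn=BusRd  M[L3]=47
step 8: P1: store L4 := 47  ⟶  IM  (L4)  txn=BusRdX  M[L4]=50
step 9: P1: load  L4  ⟶  IM  (L4)  txn=∅  M[L4]=50
step 10: P1: load  L1  ⟶  IM  (L1)  txn=∅  M[L1]=70
step 11: P0: store L2 := 93  ⟶  MI  (L2)  txn=BusUpgr  M[L2]=10
step 12: P1: store L3 := 25  ⟶  IM  (L3)  txn=BusUpgr+Flush  M[L3]=61
step 13: P0: store L3 := 1  ⟶  MI  (L3)  txn=BusRdX+Flush  M[L3]=25
step 14: P1: load  L0  ⟶  IE  (L0)  txn=BusRd  M[L0]=80
step 15: P0: store L2 := 43  ⟶  MI  (L2)  txn=∅  M[L2]=10
step 16: P0: load  L3  ⟶  MI  (L3)  txn=∅  M[L3]=25
step 17: P0: store L4 := 76  ⟶  MI  (L4)  txn=BusRdX+Flush  M[L4]=47
step 18: P1: load  L4  ⟶  OS  (L4)  txn=BusRd  M[L4]=47
step 19: P1: store L1 := 91  ⟶  IM  (L1)  txn=∅  M[L1]=70
step 20: P0: load  L3  ⟶  MI  (L3)  txn=∅  M[L3]=25

memory[L4] = 47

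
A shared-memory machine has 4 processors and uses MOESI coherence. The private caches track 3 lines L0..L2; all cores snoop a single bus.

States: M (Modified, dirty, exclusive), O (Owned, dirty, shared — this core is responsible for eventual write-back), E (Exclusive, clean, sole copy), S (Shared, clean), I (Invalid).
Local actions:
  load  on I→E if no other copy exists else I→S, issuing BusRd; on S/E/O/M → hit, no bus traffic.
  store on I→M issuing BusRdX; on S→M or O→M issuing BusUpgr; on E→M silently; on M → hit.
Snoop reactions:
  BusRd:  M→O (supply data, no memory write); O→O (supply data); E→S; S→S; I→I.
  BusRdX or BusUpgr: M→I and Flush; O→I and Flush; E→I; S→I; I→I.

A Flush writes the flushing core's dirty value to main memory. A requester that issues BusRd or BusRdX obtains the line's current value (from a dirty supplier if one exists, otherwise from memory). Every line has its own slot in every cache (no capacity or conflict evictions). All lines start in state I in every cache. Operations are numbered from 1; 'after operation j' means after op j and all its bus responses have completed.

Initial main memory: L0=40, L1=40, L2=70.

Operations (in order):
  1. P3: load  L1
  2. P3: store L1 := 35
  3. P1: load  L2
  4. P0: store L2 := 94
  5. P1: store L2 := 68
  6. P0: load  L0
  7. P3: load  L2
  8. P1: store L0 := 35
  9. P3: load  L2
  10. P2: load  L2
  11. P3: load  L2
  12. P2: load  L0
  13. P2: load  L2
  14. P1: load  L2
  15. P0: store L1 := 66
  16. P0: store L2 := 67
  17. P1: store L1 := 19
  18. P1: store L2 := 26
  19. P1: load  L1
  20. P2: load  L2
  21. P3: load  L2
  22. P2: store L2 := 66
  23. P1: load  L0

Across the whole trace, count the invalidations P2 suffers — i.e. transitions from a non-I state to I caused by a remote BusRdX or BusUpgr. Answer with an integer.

[1] P3: load  L1 | P0:I, P1:I, P2:I, P3:E(40) | bus: BusRd
[2] P3: store L1 := 35 | P0:I, P1:I, P2:I, P3:M(35) | bus: none
[3] P1: load  L2 | P0:I, P1:E(70), P2:I, P3:I | bus: BusRd
[4] P0: store L2 := 94 | P0:M(94), P1:I, P2:I, P3:I | bus: BusRdX
[5] P1: store L2 := 68 | P0:I, P1:M(68), P2:I, P3:I | bus: BusRdX,Flush
[6] P0: load  L0 | P0:E(40), P1:I, P2:I, P3:I | bus: BusRd
[7] P3: load  L2 | P0:I, P1:O(68), P2:I, P3:S(68) | bus: BusRd
[8] P1: store L0 := 35 | P0:I, P1:M(35), P2:I, P3:I | bus: BusRdX
[9] P3: load  L2 | P0:I, P1:O(68), P2:I, P3:S(68) | bus: none
[10] P2: load  L2 | P0:I, P1:O(68), P2:S(68), P3:S(68) | bus: BusRd
[11] P3: load  L2 | P0:I, P1:O(68), P2:S(68), P3:S(68) | bus: none
[12] P2: load  L0 | P0:I, P1:O(35), P2:S(35), P3:I | bus: BusRd
[13] P2: load  L2 | P0:I, P1:O(68), P2:S(68), P3:S(68) | bus: none
[14] P1: load  L2 | P0:I, P1:O(68), P2:S(68), P3:S(68) | bus: none
[15] P0: store L1 := 66 | P0:M(66), P1:I, P2:I, P3:I | bus: BusRdX,Flush
[16] P0: store L2 := 67 | P0:M(67), P1:I, P2:I, P3:I | bus: BusRdX,Flush
[17] P1: store L1 := 19 | P0:I, P1:M(19), P2:I, P3:I | bus: BusRdX,Flush
[18] P1: store L2 := 26 | P0:I, P1:M(26), P2:I, P3:I | bus: BusRdX,Flush
[19] P1: load  L1 | P0:I, P1:M(19), P2:I, P3:I | bus: none
[20] P2: load  L2 | P0:I, P1:O(26), P2:S(26), P3:I | bus: BusRd
[21] P3: load  L2 | P0:I, P1:O(26), P2:S(26), P3:S(26) | bus: BusRd
[22] P2: store L2 := 66 | P0:I, P1:I, P2:M(66), P3:I | bus: BusUpgr,Flush
[23] P1: load  L0 | P0:I, P1:O(35), P2:S(35), P3:I | bus: none

invalidations = 1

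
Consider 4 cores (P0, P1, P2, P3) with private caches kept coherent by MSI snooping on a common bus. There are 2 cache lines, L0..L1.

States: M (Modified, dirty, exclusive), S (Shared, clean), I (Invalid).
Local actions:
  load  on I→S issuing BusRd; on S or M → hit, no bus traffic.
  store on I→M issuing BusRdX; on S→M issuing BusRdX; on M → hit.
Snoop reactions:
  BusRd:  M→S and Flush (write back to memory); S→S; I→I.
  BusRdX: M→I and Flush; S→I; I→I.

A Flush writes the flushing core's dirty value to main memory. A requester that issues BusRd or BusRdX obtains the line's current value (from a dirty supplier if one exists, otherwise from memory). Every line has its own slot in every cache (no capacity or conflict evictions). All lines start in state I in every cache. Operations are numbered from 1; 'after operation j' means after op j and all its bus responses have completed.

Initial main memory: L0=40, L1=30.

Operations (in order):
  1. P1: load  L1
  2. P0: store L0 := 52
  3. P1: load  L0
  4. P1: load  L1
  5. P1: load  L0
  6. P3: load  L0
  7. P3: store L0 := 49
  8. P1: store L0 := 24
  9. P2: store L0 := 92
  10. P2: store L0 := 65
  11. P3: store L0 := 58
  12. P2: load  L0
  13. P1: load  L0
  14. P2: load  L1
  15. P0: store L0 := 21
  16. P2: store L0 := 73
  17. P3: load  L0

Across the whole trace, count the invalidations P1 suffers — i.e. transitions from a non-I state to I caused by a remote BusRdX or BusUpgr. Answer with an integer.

  op1 P1: load  L1 → I/S/I/I on L1; bus BusRd; mem=30
  op2 P0: store L0 := 52 → M/I/I/I on L0; bus BusRdX; mem=40
  op3 P1: load  L0 → S/S/I/I on L0; bus BusRd Flush; mem=52
  op4 P1: load  L1 → I/S/I/I on L1; bus (none); mem=30
  op5 P1: load  L0 → S/S/I/I on L0; bus (none); mem=52
  op6 P3: load  L0 → S/S/I/S on L0; bus BusRd; mem=52
  op7 P3: store L0 := 49 → I/I/I/M on L0; bus BusRdX; mem=52
  op8 P1: store L0 := 24 → I/M/I/I on L0; bus BusRdX Flush; mem=49
  op9 P2: store L0 := 92 → I/I/M/I on L0; bus BusRdX Flush; mem=24
  op10 P2: store L0 := 65 → I/I/M/I on L0; bus (none); mem=24
  op11 P3: store L0 := 58 → I/I/I/M on L0; bus BusRdX Flush; mem=65
  op12 P2: load  L0 → I/I/S/S on L0; bus BusRd Flush; mem=58
  op13 P1: load  L0 → I/S/S/S on L0; bus BusRd; mem=58
  op14 P2: load  L1 → I/S/S/I on L1; bus BusRd; mem=30
  op15 P0: store L0 := 21 → M/I/I/I on L0; bus BusRdX; mem=58
  op16 P2: store L0 := 73 → I/I/M/I on L0; bus BusRdX Flush; mem=21
  op17 P3: load  L0 → I/I/S/S on L0; bus BusRd Flush; mem=73

invalidations = 3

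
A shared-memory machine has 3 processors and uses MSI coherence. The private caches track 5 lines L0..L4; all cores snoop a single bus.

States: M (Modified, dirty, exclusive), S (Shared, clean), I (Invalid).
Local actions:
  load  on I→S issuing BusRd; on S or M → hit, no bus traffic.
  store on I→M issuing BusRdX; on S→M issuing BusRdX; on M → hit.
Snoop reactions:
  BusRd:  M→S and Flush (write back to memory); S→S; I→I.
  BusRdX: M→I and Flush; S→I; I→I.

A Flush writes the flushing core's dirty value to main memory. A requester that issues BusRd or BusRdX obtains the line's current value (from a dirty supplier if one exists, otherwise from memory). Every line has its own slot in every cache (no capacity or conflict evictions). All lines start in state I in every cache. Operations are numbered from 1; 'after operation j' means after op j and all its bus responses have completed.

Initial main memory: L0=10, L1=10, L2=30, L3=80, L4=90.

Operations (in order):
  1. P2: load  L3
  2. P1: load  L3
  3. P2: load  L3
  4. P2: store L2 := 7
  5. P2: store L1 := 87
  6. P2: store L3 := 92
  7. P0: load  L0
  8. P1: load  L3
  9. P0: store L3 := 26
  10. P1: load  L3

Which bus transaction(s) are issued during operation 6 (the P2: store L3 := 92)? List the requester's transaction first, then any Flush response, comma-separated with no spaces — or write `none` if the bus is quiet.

  op1 P2: load  L3 → I/I/S on L3; bus BusRd; mem=80
  op2 P1: load  L3 → I/S/S on L3; bus BusRd; mem=80
  op3 P2: load  L3 → I/S/S on L3; bus (none); mem=80
  op4 P2: store L2 := 7 → I/I/M on L2; bus BusRdX; mem=30
  op5 P2: store L1 := 87 → I/I/M on L1; bus BusRdX; mem=10
  op6 P2: store L3 := 92 → I/I/M on L3; bus BusRdX; mem=80
  op7 P0: load  L0 → S/I/I on L0; bus BusRd; mem=10
  op8 P1: load  L3 → I/S/S on L3; bus BusRd Flush; mem=92
  op9 P0: store L3 := 26 → M/I/I on L3; bus BusRdX; mem=92
  op10 P1: load  L3 → S/S/I on L3; bus BusRd Flush; mem=26

bus = BusRdX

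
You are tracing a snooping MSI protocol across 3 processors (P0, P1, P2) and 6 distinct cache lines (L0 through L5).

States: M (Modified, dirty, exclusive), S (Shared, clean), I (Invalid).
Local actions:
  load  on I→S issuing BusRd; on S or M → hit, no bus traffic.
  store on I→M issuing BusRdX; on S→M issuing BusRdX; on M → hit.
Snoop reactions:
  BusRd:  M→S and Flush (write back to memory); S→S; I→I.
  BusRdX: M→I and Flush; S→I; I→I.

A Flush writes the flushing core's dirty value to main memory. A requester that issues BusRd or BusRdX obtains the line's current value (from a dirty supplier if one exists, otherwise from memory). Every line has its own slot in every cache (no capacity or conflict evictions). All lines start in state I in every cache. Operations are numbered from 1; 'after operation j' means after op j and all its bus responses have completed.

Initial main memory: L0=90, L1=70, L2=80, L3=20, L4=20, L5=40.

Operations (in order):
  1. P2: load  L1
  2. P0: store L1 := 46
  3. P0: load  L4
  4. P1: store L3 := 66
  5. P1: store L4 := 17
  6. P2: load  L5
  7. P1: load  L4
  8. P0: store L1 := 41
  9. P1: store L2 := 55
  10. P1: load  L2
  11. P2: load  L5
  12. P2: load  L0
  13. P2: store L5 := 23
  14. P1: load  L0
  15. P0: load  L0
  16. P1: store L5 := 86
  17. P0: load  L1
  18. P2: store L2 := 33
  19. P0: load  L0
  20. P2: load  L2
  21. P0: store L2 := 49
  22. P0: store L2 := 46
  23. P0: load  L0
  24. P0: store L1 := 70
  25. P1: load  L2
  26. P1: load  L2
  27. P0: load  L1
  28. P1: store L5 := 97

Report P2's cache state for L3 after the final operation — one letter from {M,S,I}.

state = I

1. P2: load  L1  bus=[BusRd]  L1: P0=I P1=I P2=S  mem[L1]=70
2. P0: store L1 := 46  bus=[BusRdX]  L1: P0=M P1=I P2=I  mem[L1]=70
3. P0: load  L4  bus=[BusRd]  L4: P0=S P1=I P2=I  mem[L4]=20
4. P1: store L3 := 66  bus=[BusRdX]  L3: P0=I P1=M P2=I  mem[L3]=20
5. P1: store L4 := 17  bus=[BusRdX]  L4: P0=I P1=M P2=I  mem[L4]=20
6. P2: load  L5  bus=[BusRd]  L5: P0=I P1=I P2=S  mem[L5]=40
7. P1: load  L4  bus=[-]  L4: P0=I P1=M P2=I  mem[L4]=20
8. P0: store L1 := 41  bus=[-]  L1: P0=M P1=I P2=I  mem[L1]=70
9. P1: store L2 := 55  bus=[BusRdX]  L2: P0=I P1=M P2=I  mem[L2]=80
10. P1: load  L2  bus=[-]  L2: P0=I P1=M P2=I  mem[L2]=80
11. P2: load  L5  bus=[-]  L5: P0=I P1=I P2=S  mem[L5]=40
12. P2: load  L0  bus=[BusRd]  L0: P0=I P1=I P2=S  mem[L0]=90
13. P2: store L5 := 23  bus=[BusRdX]  L5: P0=I P1=I P2=M  mem[L5]=40
14. P1: load  L0  bus=[BusRd]  L0: P0=I P1=S P2=S  mem[L0]=90
15. P0: load  L0  bus=[BusRd]  L0: P0=S P1=S P2=S  mem[L0]=90
16. P1: store L5 := 86  bus=[BusRdX,Flush]  L5: P0=I P1=M P2=I  mem[L5]=23
17. P0: load  L1  bus=[-]  L1: P0=M P1=I P2=I  mem[L1]=70
18. P2: store L2 := 33  bus=[BusRdX,Flush]  L2: P0=I P1=I P2=M  mem[L2]=55
19. P0: load  L0  bus=[-]  L0: P0=S P1=S P2=S  mem[L0]=90
20. P2: load  L2  bus=[-]  L2: P0=I P1=I P2=M  mem[L2]=55
21. P0: store L2 := 49  bus=[BusRdX,Flush]  L2: P0=M P1=I P2=I  mem[L2]=33
22. P0: store L2 := 46  bus=[-]  L2: P0=M P1=I P2=I  mem[L2]=33
23. P0: load  L0  bus=[-]  L0: P0=S P1=S P2=S  mem[L0]=90
24. P0: store L1 := 70  bus=[-]  L1: P0=M P1=I P2=I  mem[L1]=70
25. P1: load  L2  bus=[BusRd,Flush]  L2: P0=S P1=S P2=I  mem[L2]=46
26. P1: load  L2  bus=[-]  L2: P0=S P1=S P2=I  mem[L2]=46
27. P0: load  L1  bus=[-]  L1: P0=M P1=I P2=I  mem[L1]=70
28. P1: store L5 := 97  bus=[-]  L5: P0=I P1=M P2=I  mem[L5]=23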